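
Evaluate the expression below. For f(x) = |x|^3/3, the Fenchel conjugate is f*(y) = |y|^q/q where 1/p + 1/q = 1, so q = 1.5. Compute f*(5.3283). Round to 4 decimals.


The conjugate exponent q satisfies 1/p + 1/q = 1.
p = 3, so q = 3/(3 - 1) = 1.5
|y|^q = 5.3283^1.5 = 12.2994
f*(5.3283) = 12.2994 / 1.5 = 8.1996


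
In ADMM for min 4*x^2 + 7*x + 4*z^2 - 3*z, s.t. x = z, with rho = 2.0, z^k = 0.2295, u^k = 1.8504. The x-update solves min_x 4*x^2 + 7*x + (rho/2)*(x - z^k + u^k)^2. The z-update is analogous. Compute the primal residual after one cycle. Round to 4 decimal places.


ADMM iteration with rho = 2.0, z^k = 0.2295, u^k = 1.8504
Step 1: x-update.
Minimize 4*x^2 + 7*x + (2.0/2)*(x - 0.2295 + 1.8504)^2
FOC: (2*4 + 2.0)*x = -7 + 2.0*(0.2295 - 1.8504)
x^{k+1} = -1.0242
Step 2: z-update.
Minimize 4*z^2 - 3*z + (2.0/2)*(-1.0242 - z + 1.8504)^2
FOC: (2*4 + 2.0)*z = 3 + 2.0*(-1.0242 + 1.8504)
z^{k+1} = 0.4652
Step 3: u-update.
u^{k+1} = 1.8504 - 1.0242 - 0.4652 = 0.361
Step 4: Primal residual = |-1.0242 - 0.4652| = 1.4894


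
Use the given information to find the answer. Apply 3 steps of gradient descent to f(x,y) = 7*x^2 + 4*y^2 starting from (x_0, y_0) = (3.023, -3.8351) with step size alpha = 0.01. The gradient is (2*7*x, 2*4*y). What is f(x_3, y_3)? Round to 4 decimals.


Gradient descent on f(x,y) = 7*x^2 + 4*y^2.
Starting point: (3.023, -3.8351), alpha = 0.01
Step 1: grad_x = 2*7*3.023 = 42.322, grad_y = 2*4*-3.8351 = -30.6808
  x_1 = 3.023 - 0.01*42.322 = 2.5998
  y_1 = -3.8351 - 0.01*-30.6808 = -3.5283
Step 2: grad_x = 2*7*2.5998 = 36.3969, grad_y = 2*4*-3.5283 = -28.2263
  x_2 = 2.5998 - 0.01*36.3969 = 2.2358
  y_2 = -3.5283 - 0.01*-28.2263 = -3.246
Step 3: grad_x = 2*7*2.2358 = 31.3014, grad_y = 2*4*-3.246 = -25.9682
  x_3 = 2.2358 - 0.01*31.3014 = 1.9228
  y_3 = -3.246 - 0.01*-25.9682 = -2.9863
f(1.9228, -2.9863) = 7*1.9228^2 + 4*(-2.9863)^2 = 61.5531


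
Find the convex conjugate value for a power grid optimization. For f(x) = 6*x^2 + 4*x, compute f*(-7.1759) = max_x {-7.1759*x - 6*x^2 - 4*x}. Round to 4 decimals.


f*(y) = sup_x {y*x - a*x^2 - b*x} = sup_x {(y-b)*x - a*x^2}
FOC: (y - b) - 2a*x = 0 => x* = (y - b)/(2a)
x* = (-7.1759 - 4)/(2*6) = -0.9313
f*(-7.1759) = (y-b)^2/(4a) = (-7.1759 - 4)^2/(4*6)
= 124.9007/24 = 5.2042


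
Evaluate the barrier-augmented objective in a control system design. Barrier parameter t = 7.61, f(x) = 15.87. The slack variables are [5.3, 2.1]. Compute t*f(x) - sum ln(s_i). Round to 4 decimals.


Step 1: Compute log-barrier.
ln values: [1.6677, 0.7419]
phi = -(1.6677 + 0.7419) = -2.4096
Step 2: Compute augmented objective.
t*f(x) = 7.61*15.87 = 120.7707
Total = 120.7707 - 2.4096 = 118.3611


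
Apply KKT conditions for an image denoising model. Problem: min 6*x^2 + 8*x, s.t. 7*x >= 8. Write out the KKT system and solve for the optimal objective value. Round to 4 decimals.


Step 1: Try lambda = 0 (constraint inactive).
x_unc = -8/(2*6) = -0.6667
Check: 7*-0.6667 = -4.6669 < 8 -- violated!
Step 2: Constraint must be active: 7*x = 8
x* = 8/7 = 1.1429 (rounded; the exact value 8/7 is used below)
lambda = (2*6*(8/7) + 8)/7 = 3.102
Step 3: Compute optimal value.
f(x*) = 6*(8/7)^2 + 8*(8/7) = 16.9796


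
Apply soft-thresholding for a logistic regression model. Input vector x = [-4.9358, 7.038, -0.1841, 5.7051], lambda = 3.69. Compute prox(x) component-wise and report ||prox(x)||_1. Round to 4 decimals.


Soft-thresholding with lambda = 3.69:
prox(-4.9358) = sign(-4.9358)*max(|-4.9358| - 3.69, 0) = -1.2458
prox(7.038) = sign(7.038)*max(|7.038| - 3.69, 0) = 3.348
prox(-0.1841) = sign(-0.1841)*max(|-0.1841| - 3.69, 0) = 0.0
prox(5.7051) = sign(5.7051)*max(|5.7051| - 3.69, 0) = 2.0151
prox(x) = [-1.2458, 3.348, 0.0, 2.0151]
||prox(x)||_1 = 1.2458 + 3.348 + 0.0 + 2.0151 = 6.6089


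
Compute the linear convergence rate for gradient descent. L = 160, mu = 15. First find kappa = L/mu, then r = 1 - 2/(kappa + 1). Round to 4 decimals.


Step 1: Compute the condition number.
kappa = L/mu = 160/15 = 10.6667
Step 2: Compute the convergence rate.
r = 1 - 2/(kappa + 1) = 1 - 2*mu/(L + mu) = (L - mu)/(L + mu) = 145/175 = 0.8286


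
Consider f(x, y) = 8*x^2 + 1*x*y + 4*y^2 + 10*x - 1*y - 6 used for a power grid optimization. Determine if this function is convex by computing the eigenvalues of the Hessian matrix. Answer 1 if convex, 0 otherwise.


The Hessian of f(x,y) = 8*x^2 + 1*x*y + 4*y^2 + 10*x - 1*y - 6 is:
H = [[16, 1], [1, 8]]
Trace = 16 + 8 = 24
Determinant = 16*8 - (1)^2 = 127
Discriminant = (24)^2 - 4*127 = 68.0
Eigenvalues: lambda_1 = 7.8769, lambda_2 = 16.1231
The function is convex.

1


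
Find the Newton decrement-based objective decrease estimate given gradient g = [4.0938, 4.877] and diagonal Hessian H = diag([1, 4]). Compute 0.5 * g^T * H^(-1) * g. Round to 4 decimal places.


Step 1: H is diagonal, so H^(-1) * g = [4.0938, 1.2193].
Step 2: g^T H^(-1) g = sum_i g_i^2 / H_ii
  = (4.0938)^2/1 + (4.877)^2/4
  = 16.7592 + 5.9463 = 22.7055
Step 3: Objective decrease = 0.5 * g^T H^(-1) g = 11.3527


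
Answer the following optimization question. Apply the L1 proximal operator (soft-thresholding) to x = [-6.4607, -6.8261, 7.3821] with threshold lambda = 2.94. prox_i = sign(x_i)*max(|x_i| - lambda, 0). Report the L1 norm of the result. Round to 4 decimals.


Soft-thresholding with lambda = 2.94:
prox(-6.4607) = sign(-6.4607)*max(|-6.4607| - 2.94, 0) = -3.5207
prox(-6.8261) = sign(-6.8261)*max(|-6.8261| - 2.94, 0) = -3.8861
prox(7.3821) = sign(7.3821)*max(|7.3821| - 2.94, 0) = 4.4421
prox(x) = [-3.5207, -3.8861, 4.4421]
||prox(x)||_1 = 3.5207 + 3.8861 + 4.4421 = 11.8489


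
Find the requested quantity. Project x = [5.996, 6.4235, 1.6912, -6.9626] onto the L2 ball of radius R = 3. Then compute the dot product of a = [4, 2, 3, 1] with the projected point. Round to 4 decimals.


Step 1: Compute ||x|| (intermediates to 6 decimals).
||x|| = sqrt(5.996^2 + 6.4235^2 + 1.6912^2 + (-6.9626)^2) = 11.338048
Step 2: Project.
Since ||x|| > R, scale = R/||x|| = 3/11.338048 = 0.264596, proj(x) = scale * x
proj(x) = [1.586518, 1.699632, 0.447485, -1.842276]
Step 3: Dot product.
a^T * proj(x) = 4*1.586518 + 2*1.699632 + 3*0.447485 + 1*(-1.842276) = 9.2455


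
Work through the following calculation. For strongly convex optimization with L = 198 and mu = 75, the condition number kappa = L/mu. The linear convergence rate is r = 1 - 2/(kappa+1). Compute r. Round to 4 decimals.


Step 1: Compute the condition number.
kappa = L/mu = 198/75 = 2.64
Step 2: Compute the convergence rate.
r = 1 - 2/(kappa + 1) = 1 - 2*mu/(L + mu) = (L - mu)/(L + mu) = 123/273 = 0.4505


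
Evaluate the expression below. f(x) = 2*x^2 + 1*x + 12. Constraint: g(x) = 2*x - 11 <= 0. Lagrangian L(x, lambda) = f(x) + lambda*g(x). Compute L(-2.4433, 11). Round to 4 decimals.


Step 1: Evaluate f(x).
f(-2.4433) = 2*(-2.4433)^2 + 1*(-2.4433) + 12 = 21.4961
Step 2: Evaluate g(x).
g(-2.4433) = 2*-2.4433 - 11 = -15.8866
Step 3: Compute Lagrangian.
L = 21.4961 + 11*-15.8866 = -153.2565


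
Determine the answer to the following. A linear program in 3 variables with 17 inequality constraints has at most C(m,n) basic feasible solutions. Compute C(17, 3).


Each vertex corresponds to some choice of n active constraints out of m, so the number of vertices is at most C(m, n) = m! / (n!(m-n)!).
m = 17, n = 3
Numerator: 17 * 16 * 15
Denominator: 3! = 6
C(17, 3) = 680


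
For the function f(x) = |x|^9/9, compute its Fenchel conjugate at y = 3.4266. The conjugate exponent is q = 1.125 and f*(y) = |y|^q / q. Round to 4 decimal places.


The conjugate exponent q satisfies 1/p + 1/q = 1.
p = 9, so q = 9/(9 - 1) = 1.125
|y|^q = 3.4266^1.125 = 3.9969
f*(3.4266) = 3.9969 / 1.125 = 3.5528


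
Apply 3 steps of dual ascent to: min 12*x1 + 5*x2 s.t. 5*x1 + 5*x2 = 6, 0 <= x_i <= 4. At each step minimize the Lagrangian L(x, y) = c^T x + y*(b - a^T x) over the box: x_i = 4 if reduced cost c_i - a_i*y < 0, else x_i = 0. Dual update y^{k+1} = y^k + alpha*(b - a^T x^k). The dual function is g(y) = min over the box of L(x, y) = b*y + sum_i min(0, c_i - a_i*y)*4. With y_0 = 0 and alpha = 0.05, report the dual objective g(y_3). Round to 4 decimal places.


Dual ascent for LP: min 12*x1 + 5*x2, 5*x1 + 5*x2 = 6, 0 <= x_i <= 4
Step 1: y^k = 0.0, reduced costs: (12.0, 5.0)
  x^k = (0.0, 0.0), subgradient = b - a^T x = 6.0
  y^{k+1} = 0.0 + 0.05*6.0 = 0.3
Step 2: y^k = 0.3, reduced costs: (10.5, 3.5)
  x^k = (0.0, 0.0), subgradient = b - a^T x = 6.0
  y^{k+1} = 0.3 + 0.05*6.0 = 0.6
Step 3: y^k = 0.6, reduced costs: (9.0, 2.0)
  x^k = (0.0, 0.0), subgradient = b - a^T x = 6.0
  y^{k+1} = 0.6 + 0.05*6.0 = 0.9
Dual objective at y_3 = 0.9: reduced costs (7.5, 0.5), box minimizer x = (0.0, 0.0)
g(y_3) = b*y + (c1 - a1*y)*x1 + (c2 - a2*y)*x2 = 6*0.9 + 7.5*0.0 + 0.5*0.0 = 5.4 + 0.0 + 0.0 = 5.4


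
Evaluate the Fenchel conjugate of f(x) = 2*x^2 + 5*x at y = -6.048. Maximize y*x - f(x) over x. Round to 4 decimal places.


f*(y) = sup_x {y*x - a*x^2 - b*x} = sup_x {(y-b)*x - a*x^2}
FOC: (y - b) - 2a*x = 0 => x* = (y - b)/(2a)
x* = (-6.048 - 5)/(2*2) = -2.762
f*(-6.048) = (y-b)^2/(4a) = (-6.048 - 5)^2/(4*2)
= 122.0583/8 = 15.2573


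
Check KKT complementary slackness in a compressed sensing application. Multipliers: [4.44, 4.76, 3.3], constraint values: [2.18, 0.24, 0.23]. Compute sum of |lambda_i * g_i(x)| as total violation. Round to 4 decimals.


KKT complementary slackness check:
lambda_1 * g_1 = 4.44 * 2.18 = 9.6792
lambda_2 * g_2 = 4.76 * 0.24 = 1.1424
lambda_3 * g_3 = 3.3 * 0.23 = 0.759
Total violation = 9.6792 + 1.1424 + 0.759 = 11.5806


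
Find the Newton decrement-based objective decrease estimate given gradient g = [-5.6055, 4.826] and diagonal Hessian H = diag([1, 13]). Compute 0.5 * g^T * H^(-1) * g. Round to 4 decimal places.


Step 1: H is diagonal, so H^(-1) * g = [-5.6055, 0.3712].
Step 2: g^T H^(-1) g = sum_i g_i^2 / H_ii
  = (-5.6055)^2/1 + (4.826)^2/13
  = 31.4216 + 1.7916 = 33.2132
Step 3: Objective decrease = 0.5 * g^T H^(-1) g = 16.6066


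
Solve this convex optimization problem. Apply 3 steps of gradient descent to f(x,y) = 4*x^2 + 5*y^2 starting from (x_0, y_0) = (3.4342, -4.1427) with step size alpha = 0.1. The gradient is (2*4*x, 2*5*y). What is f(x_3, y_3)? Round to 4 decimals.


Gradient descent on f(x,y) = 4*x^2 + 5*y^2.
Starting point: (3.4342, -4.1427), alpha = 0.1
Step 1: grad_x = 2*4*3.4342 = 27.4736, grad_y = 2*5*-4.1427 = -41.427
  x_1 = 3.4342 - 0.1*27.4736 = 0.6868
  y_1 = -4.1427 - 0.1*-41.427 = 0.0
Step 2: grad_x = 2*4*0.6868 = 5.4947, grad_y = 2*5*0.0 = 0.0
  x_2 = 0.6868 - 0.1*5.4947 = 0.1374
  y_2 = 0.0 - 0.1*0.0 = 0.0
Step 3: grad_x = 2*4*0.1374 = 1.0989, grad_y = 2*5*0.0 = 0.0
  x_3 = 0.1374 - 0.1*1.0989 = 0.0275
  y_3 = 0.0 - 0.1*0.0 = 0.0
f(0.0275, 0.0) = 4*0.0275^2 + 5*0.0^2 = 0.003


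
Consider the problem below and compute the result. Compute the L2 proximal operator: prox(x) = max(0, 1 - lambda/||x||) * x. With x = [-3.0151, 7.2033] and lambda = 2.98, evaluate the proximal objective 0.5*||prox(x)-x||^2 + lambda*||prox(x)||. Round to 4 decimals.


Step 1: Compute ||x||.
||x|| = 7.8089
Step 2: Compute scaling factor.
scale = max(0, 1 - 2.98/7.8089) = 0.6184
Step 3: prox(x) = [-1.8645, 4.4544]
||prox(x)|| = 4.8289
Step 4: Proximal objective.
0.5*||prox-x||^2 = 4.4402
lambda*||prox|| = 14.3901
Total = 18.8302


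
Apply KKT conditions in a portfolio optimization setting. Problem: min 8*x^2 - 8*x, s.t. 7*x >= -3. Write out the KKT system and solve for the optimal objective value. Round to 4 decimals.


Step 1: Try lambda = 0 (constraint inactive).
Stationarity: 2*8*x - 8 = 0
x* = 8/(2*8) = 0.5
Check constraint: 7*0.5 = 3.5 >= -3 -- satisfied.
Step 2: Compute optimal value.
f(x*) = 8*0.5^2 - 8*0.5 = -2.0


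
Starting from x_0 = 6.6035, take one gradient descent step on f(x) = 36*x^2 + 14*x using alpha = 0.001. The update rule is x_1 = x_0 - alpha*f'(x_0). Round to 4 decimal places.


We compute the gradient at x_0 and apply the update.
f'(x) = 72*x + 14
f'(6.6035) = 72*6.6035 + 14 = 489.452
x_1 = 6.6035 - 0.001*489.452 = 6.114


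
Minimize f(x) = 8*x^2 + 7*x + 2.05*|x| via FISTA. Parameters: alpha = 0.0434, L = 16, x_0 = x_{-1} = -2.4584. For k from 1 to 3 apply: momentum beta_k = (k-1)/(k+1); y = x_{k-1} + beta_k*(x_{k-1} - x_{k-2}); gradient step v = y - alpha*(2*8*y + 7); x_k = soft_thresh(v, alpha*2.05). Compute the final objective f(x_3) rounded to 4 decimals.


FISTA on f(x) = 8*x^2 + 7*x + 2.05*|x|
L = 16, alpha = 0.0434
Iteration 1: beta = 0.0, y = -2.4584 + 0.0*(-2.4584 + 2.4584) = -2.4584
  grad(y) = -32.3344, v = y - alpha*grad = -1.0551
  prox(v) = soft_thresh(-1.0551, 0.089) = -0.9661
Iteration 2: beta = 0.3333, y = -0.9661 + 0.3333*(-0.9661 + 2.4584) = -0.4687
  grad(y) = -0.499, v = y - alpha*grad = -0.447
  prox(v) = soft_thresh(-0.447, 0.089) = -0.3581
Iteration 3: beta = 0.5, y = -0.3581 + 0.5*(-0.3581 + 0.9661) = -0.054
  grad(y) = 6.1355, v = y - alpha*grad = -0.3203
  prox(v) = soft_thresh(-0.3203, 0.089) = -0.2313
f(x_3) = 8*(-0.2313)^2 + 7*(-0.2313) + 2.05*|-0.2313| = -0.717


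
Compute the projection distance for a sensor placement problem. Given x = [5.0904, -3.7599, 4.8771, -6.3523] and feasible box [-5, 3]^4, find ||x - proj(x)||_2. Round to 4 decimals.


Project each component onto [-5, 3].
clip(5.0904) = 3.0, clip(-3.7599) = -3.7599, clip(4.8771) = 3.0, clip(-6.3523) = -5.0
Projection = [3.0, -3.7599, 3.0, -5.0]
Squared diffs: [4.3698, 0.0, 3.5235, 1.8287]
Distance = sqrt(9.722) = 3.118


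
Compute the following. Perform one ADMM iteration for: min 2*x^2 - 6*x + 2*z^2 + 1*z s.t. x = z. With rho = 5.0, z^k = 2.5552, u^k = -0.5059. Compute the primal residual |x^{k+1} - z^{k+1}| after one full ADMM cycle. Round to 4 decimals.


ADMM iteration with rho = 5.0, z^k = 2.5552, u^k = -0.5059
Step 1: x-update.
Minimize 2*x^2 - 6*x + (5.0/2)*(x - 2.5552 - 0.5059)^2
FOC: (2*2 + 5.0)*x = 6 + 5.0*(2.5552 + 0.5059)
x^{k+1} = 2.3673
Step 2: z-update.
Minimize 2*z^2 + 1*z + (5.0/2)*(2.3673 - z - 0.5059)^2
FOC: (2*2 + 5.0)*z = -1 + 5.0*(2.3673 - 0.5059)
z^{k+1} = 0.923
Step 3: u-update.
u^{k+1} = -0.5059 + 2.3673 - 0.923 = 0.9384
Step 4: Primal residual = |2.3673 - 0.923| = 1.4443


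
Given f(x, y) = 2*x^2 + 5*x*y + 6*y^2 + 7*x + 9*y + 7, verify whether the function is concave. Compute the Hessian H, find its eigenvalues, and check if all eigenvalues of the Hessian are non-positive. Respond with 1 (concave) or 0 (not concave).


The Hessian of f(x,y) = 2*x^2 + 5*x*y + 6*y^2 + 7*x + 9*y + 7 is:
H = [[4, 5], [5, 12]]
Trace = 4 + 12 = 16
Determinant = 4*12 - (5)^2 = 23
Discriminant = (16)^2 - 4*23 = 164.0
Eigenvalues: lambda_1 = 1.5969, lambda_2 = 14.4031
The function is not concave.

0


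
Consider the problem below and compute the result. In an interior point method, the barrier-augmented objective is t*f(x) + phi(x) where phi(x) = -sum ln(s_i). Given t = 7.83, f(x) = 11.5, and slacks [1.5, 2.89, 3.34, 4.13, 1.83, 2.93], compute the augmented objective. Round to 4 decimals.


Step 1: Compute log-barrier.
ln values: [0.4055, 1.0613, 1.206, 1.4183, 0.6043, 1.075]
phi = -(0.4055 + 1.0613 + 1.206 + 1.4183 + 0.6043 + 1.075) = -5.7703
Step 2: Compute augmented objective.
t*f(x) = 7.83*11.5 = 90.045
Total = 90.045 - 5.7703 = 84.2747


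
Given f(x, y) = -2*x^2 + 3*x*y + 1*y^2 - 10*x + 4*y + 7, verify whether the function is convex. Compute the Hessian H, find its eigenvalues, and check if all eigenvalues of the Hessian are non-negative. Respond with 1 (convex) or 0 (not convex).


The Hessian of f(x,y) = -2*x^2 + 3*x*y + 1*y^2 - 10*x + 4*y + 7 is:
H = [[-4, 3], [3, 2]]
Trace = -4 + 2 = -2
Determinant = -4*2 - (3)^2 = -17
Discriminant = (-2)^2 - 4*-17 = 72.0
Eigenvalues: lambda_1 = -5.2426, lambda_2 = 3.2426
The function is not convex.

0


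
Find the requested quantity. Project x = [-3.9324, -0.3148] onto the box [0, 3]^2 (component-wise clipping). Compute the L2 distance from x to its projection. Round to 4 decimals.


Project each component onto [0, 3].
clip(-3.9324) = 0.0, clip(-0.3148) = 0.0
Projection = [0.0, 0.0]
Squared diffs: [15.4638, 0.0991]
Distance = sqrt(15.5629) = 3.945


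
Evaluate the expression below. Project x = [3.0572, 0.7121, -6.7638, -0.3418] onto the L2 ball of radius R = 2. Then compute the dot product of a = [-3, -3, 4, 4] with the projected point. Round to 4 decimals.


Step 1: Compute ||x|| (intermediates to 6 decimals).
||x|| = sqrt(3.0572^2 + 0.7121^2 + (-6.7638)^2 + (-0.3418)^2) = 7.464541
Step 2: Project.
Since ||x|| > R, scale = R/||x|| = 2/7.464541 = 0.267933, proj(x) = scale * x
proj(x) = [0.819125, 0.190795, -1.812245, -0.091579]
Step 3: Dot product.
a^T * proj(x) = -3*0.819125 - 3*0.190795 + 4*(-1.812245) + 4*(-0.091579) = -10.6451


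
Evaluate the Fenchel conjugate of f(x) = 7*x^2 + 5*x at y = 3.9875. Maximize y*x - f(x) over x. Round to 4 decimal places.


f*(y) = sup_x {y*x - a*x^2 - b*x} = sup_x {(y-b)*x - a*x^2}
FOC: (y - b) - 2a*x = 0 => x* = (y - b)/(2a)
x* = (3.9875 - 5)/(2*7) = -0.0723
f*(3.9875) = (y-b)^2/(4a) = (3.9875 - 5)^2/(4*7)
= 1.0252/28 = 0.0366


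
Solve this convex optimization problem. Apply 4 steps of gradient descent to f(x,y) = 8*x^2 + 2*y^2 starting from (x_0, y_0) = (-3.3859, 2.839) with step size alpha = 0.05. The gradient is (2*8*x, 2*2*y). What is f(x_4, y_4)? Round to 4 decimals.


Gradient descent on f(x,y) = 8*x^2 + 2*y^2.
Starting point: (-3.3859, 2.839), alpha = 0.05
Step 1: grad_x = 2*8*-3.3859 = -54.1744, grad_y = 2*2*2.839 = 11.356
  x_1 = -3.3859 - 0.05*-54.1744 = -0.6772
  y_1 = 2.839 - 0.05*11.356 = 2.2712
Step 2: grad_x = 2*8*-0.6772 = -10.8349, grad_y = 2*2*2.2712 = 9.0848
  x_2 = -0.6772 - 0.05*-10.8349 = -0.1354
  y_2 = 2.2712 - 0.05*9.0848 = 1.817
Step 3: grad_x = 2*8*-0.1354 = -2.167, grad_y = 2*2*1.817 = 7.2678
  x_3 = -0.1354 - 0.05*-2.167 = -0.0271
  y_3 = 1.817 - 0.05*7.2678 = 1.4536
Step 4: grad_x = 2*8*-0.0271 = -0.4334, grad_y = 2*2*1.4536 = 5.8143
  x_4 = -0.0271 - 0.05*-0.4334 = -0.0054
  y_4 = 1.4536 - 0.05*5.8143 = 1.1629
f(-0.0054, 1.1629) = 8*(-0.0054)^2 + 2*1.1629^2 = 2.7047


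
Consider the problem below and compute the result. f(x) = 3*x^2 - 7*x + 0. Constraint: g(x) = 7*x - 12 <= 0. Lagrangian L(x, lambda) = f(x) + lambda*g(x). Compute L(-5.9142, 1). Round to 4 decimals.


Step 1: Evaluate f(x).
f(-5.9142) = 3*(-5.9142)^2 - 7*(-5.9142) + 0 = 146.3327
Step 2: Evaluate g(x).
g(-5.9142) = 7*-5.9142 - 12 = -53.3994
Step 3: Compute Lagrangian.
L = 146.3327 + 1*-53.3994 = 92.9333


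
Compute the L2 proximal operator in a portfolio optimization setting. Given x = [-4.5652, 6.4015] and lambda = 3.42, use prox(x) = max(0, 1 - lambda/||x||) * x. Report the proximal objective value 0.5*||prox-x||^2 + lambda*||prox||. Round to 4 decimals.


Step 1: Compute ||x||.
||x|| = 7.8626
Step 2: Compute scaling factor.
scale = max(0, 1 - 3.42/7.8626) = 0.565
Step 3: prox(x) = [-2.5795, 3.617]
||prox(x)|| = 4.4426
Step 4: Proximal objective.
0.5*||prox-x||^2 = 5.8482
lambda*||prox|| = 15.1937
Total = 21.0418


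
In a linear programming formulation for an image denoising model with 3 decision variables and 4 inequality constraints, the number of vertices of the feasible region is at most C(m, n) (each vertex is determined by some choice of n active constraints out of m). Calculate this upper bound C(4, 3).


Each vertex corresponds to some choice of n active constraints out of m, so the number of vertices is at most C(m, n) = m! / (n!(m-n)!).
m = 4, n = 3
Numerator: 4 * 3 * 2
Denominator: 3! = 6
C(4, 3) = 4


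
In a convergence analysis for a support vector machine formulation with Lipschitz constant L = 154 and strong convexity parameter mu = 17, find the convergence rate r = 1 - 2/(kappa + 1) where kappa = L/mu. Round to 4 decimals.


Step 1: Compute the condition number.
kappa = L/mu = 154/17 = 9.0588
Step 2: Compute the convergence rate.
r = 1 - 2/(kappa + 1) = 1 - 2*mu/(L + mu) = (L - mu)/(L + mu) = 137/171 = 0.8012


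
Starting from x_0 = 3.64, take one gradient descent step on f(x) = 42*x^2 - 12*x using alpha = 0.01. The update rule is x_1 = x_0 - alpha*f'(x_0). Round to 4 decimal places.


We compute the gradient at x_0 and apply the update.
f'(x) = 84*x - 12
f'(3.64) = 84*3.64 - 12 = 293.76
x_1 = 3.64 - 0.01*293.76 = 0.7024


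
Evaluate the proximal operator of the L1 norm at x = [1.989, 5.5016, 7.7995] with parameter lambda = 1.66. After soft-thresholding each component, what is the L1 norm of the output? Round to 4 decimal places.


Soft-thresholding with lambda = 1.66:
prox(1.989) = sign(1.989)*max(|1.989| - 1.66, 0) = 0.329
prox(5.5016) = sign(5.5016)*max(|5.5016| - 1.66, 0) = 3.8416
prox(7.7995) = sign(7.7995)*max(|7.7995| - 1.66, 0) = 6.1395
prox(x) = [0.329, 3.8416, 6.1395]
||prox(x)||_1 = 0.329 + 3.8416 + 6.1395 = 10.3101


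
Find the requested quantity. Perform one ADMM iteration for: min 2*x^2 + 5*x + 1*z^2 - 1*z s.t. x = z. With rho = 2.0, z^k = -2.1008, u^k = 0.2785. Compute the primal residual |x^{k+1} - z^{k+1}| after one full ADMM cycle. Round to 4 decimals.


ADMM iteration with rho = 2.0, z^k = -2.1008, u^k = 0.2785
Step 1: x-update.
Minimize 2*x^2 + 5*x + (2.0/2)*(x + 2.1008 + 0.2785)^2
FOC: (2*2 + 2.0)*x = -5 + 2.0*(-2.1008 - 0.2785)
x^{k+1} = -1.6264
Step 2: z-update.
Minimize 1*z^2 - 1*z + (2.0/2)*(-1.6264 - z + 0.2785)^2
FOC: (2*1 + 2.0)*z = 1 + 2.0*(-1.6264 + 0.2785)
z^{k+1} = -0.424
Step 3: u-update.
u^{k+1} = 0.2785 - 1.6264 + 0.424 = -0.924
Step 4: Primal residual = |-1.6264 + 0.424| = 1.2025


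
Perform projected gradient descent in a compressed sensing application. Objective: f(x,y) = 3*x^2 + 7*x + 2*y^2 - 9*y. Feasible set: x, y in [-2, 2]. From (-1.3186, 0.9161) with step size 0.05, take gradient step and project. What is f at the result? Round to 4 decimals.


Step 1: Compute gradient at (-1.3186, 0.9161).
grad_x = 2*3*-1.3186 + 7 = -0.9116
grad_y = 2*2*0.9161 - 9 = -5.3356
Step 2: Gradient step.
x_raw = -1.3186 - 0.05*-0.9116 = -1.273
y_raw = 0.9161 - 0.05*-5.3356 = 1.1829
Step 3: Project onto [-2, 2].
x_proj = clip(-1.273) = -1.273
y_proj = clip(1.1829) = 1.1829
Step 4: Evaluate f.
f(-1.273, 1.1829) = -11.8969


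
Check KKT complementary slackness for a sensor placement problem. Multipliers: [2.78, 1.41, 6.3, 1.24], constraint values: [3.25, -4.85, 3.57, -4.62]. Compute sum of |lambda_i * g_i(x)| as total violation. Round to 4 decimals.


KKT complementary slackness check:
lambda_1 * g_1 = 2.78 * 3.25 = 9.035
lambda_2 * g_2 = 1.41 * -4.85 = -6.8385
lambda_3 * g_3 = 6.3 * 3.57 = 22.491
lambda_4 * g_4 = 1.24 * -4.62 = -5.7288
Total violation = 9.035 + 6.8385 + 22.491 + 5.7288 = 44.0933


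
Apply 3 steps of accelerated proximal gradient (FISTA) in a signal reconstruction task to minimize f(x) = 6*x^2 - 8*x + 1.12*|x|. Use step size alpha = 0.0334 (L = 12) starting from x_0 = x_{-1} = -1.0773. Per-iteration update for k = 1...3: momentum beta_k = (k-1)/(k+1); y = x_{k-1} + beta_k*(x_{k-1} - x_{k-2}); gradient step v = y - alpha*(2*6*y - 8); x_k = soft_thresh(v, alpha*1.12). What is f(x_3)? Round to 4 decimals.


FISTA on f(x) = 6*x^2 - 8*x + 1.12*|x|
L = 12, alpha = 0.0334
Iteration 1: beta = 0.0, y = -1.0773 + 0.0*(-1.0773 + 1.0773) = -1.0773
  grad(y) = -20.9276, v = y - alpha*grad = -0.3783
  prox(v) = soft_thresh(-0.3783, 0.0374) = -0.3409
Iteration 2: beta = 0.3333, y = -0.3409 + 0.3333*(-0.3409 + 1.0773) = -0.0954
  grad(y) = -9.1454, v = y - alpha*grad = 0.21
  prox(v) = soft_thresh(0.21, 0.0374) = 0.1726
Iteration 3: beta = 0.5, y = 0.1726 + 0.5*(0.1726 + 0.3409) = 0.4294
  grad(y) = -2.8477, v = y - alpha*grad = 0.5245
  prox(v) = soft_thresh(0.5245, 0.0374) = 0.4871
f(x_3) = 6*0.4871^2 - 8*0.4871 + 1.12*|0.4871| = -1.9276


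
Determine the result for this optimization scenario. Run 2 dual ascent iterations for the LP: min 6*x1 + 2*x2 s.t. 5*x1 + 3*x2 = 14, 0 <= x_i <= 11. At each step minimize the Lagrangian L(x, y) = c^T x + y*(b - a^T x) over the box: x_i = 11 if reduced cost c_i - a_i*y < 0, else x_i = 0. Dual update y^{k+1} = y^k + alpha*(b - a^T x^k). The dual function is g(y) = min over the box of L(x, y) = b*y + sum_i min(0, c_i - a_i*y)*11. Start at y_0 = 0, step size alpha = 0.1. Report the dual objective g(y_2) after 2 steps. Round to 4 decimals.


Dual ascent for LP: min 6*x1 + 2*x2, 5*x1 + 3*x2 = 14, 0 <= x_i <= 11
Step 1: y^k = 0.0, reduced costs: (6.0, 2.0)
  x^k = (0.0, 0.0), subgradient = b - a^T x = 14.0
  y^{k+1} = 0.0 + 0.1*14.0 = 1.4
Step 2: y^k = 1.4, reduced costs: (-1.0, -2.2)
  x^k = (11.0, 11.0), subgradient = b - a^T x = -74.0
  y^{k+1} = 1.4 + 0.1*-74.0 = -6.0
Dual objective at y_2 = -6.0: reduced costs (36.0, 20.0), box minimizer x = (0.0, 0.0)
g(y_2) = b*y + (c1 - a1*y)*x1 + (c2 - a2*y)*x2 = 14*(-6.0) + 36.0*0.0 + 20.0*0.0 = -84.0 + 0.0 + 0.0 = -84.0


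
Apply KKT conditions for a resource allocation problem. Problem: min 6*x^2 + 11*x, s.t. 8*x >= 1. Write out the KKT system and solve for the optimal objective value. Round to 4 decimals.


Step 1: Try lambda = 0 (constraint inactive).
x_unc = -11/(2*6) = -0.9167
Check: 8*-0.9167 = -7.3336 < 1 -- violated!
Step 2: Constraint must be active: 8*x = 1
x* = 1/8 = 0.125
lambda = (2*6*0.125 + 11)/8 = 1.5625
Step 3: Compute optimal value.
f(x*) = 6*0.125^2 + 11*0.125 = 1.4688


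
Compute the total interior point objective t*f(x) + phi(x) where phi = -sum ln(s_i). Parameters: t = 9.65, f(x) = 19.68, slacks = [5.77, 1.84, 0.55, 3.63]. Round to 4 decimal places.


Step 1: Compute log-barrier.
ln values: [1.7527, 0.6098, -0.5978, 1.2892]
phi = -(1.7527 + 0.6098 - 0.5978 + 1.2892) = -3.0538
Step 2: Compute augmented objective.
t*f(x) = 9.65*19.68 = 189.912
Total = 189.912 - 3.0538 = 186.8582


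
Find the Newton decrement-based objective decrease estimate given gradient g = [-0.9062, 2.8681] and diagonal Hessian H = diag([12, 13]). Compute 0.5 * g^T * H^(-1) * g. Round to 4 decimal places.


Step 1: H is diagonal, so H^(-1) * g = [-0.0755, 0.2206].
Step 2: g^T H^(-1) g = sum_i g_i^2 / H_ii
  = (-0.9062)^2/12 + (2.8681)^2/13
  = 0.0684 + 0.6328 = 0.7012
Step 3: Objective decrease = 0.5 * g^T H^(-1) g = 0.3506


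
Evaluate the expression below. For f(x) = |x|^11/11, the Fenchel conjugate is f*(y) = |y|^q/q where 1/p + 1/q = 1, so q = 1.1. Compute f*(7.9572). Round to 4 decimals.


The conjugate exponent q satisfies 1/p + 1/q = 1.
p = 11, so q = 11/(11 - 1) = 1.1
|y|^q = 7.9572^1.1 = 9.7912
f*(7.9572) = 9.7912 / 1.1 = 8.9011


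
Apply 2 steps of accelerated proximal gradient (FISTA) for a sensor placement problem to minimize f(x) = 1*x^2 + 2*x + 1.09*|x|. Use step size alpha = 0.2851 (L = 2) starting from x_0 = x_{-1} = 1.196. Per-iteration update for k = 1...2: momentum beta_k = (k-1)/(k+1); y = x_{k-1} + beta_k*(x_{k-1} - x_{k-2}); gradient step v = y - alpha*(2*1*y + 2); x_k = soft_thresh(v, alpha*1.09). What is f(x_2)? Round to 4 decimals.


FISTA on f(x) = 1*x^2 + 2*x + 1.09*|x|
L = 2, alpha = 0.2851
Iteration 1: beta = 0.0, y = 1.196 + 0.0*(1.196 - 1.196) = 1.196
  grad(y) = 4.392, v = y - alpha*grad = -0.0562
  prox(v) = soft_thresh(-0.0562, 0.3108) = 0.0
Iteration 2: beta = 0.3333, y = 0.0 + 0.3333*(0.0 - 1.196) = -0.3987
  grad(y) = 1.2027, v = y - alpha*grad = -0.7415
  prox(v) = soft_thresh(-0.7415, 0.3108) = -0.4308
f(x_2) = 1*(-0.4308)^2 + 2*(-0.4308) + 1.09*|-0.4308| = -0.2064


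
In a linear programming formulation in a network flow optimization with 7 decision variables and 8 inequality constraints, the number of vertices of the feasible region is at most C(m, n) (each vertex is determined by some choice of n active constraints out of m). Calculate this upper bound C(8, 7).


Each vertex corresponds to some choice of n active constraints out of m, so the number of vertices is at most C(m, n) = m! / (n!(m-n)!).
m = 8, n = 7
Numerator: 8 * 7 * 6 * 5 * 4 * 3 * 2
Denominator: 7! = 5040
C(8, 7) = 8


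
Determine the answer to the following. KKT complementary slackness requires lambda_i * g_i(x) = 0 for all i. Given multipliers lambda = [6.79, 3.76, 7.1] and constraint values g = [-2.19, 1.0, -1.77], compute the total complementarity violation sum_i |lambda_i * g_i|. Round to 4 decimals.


KKT complementary slackness check:
lambda_1 * g_1 = 6.79 * -2.19 = -14.8701
lambda_2 * g_2 = 3.76 * 1.0 = 3.76
lambda_3 * g_3 = 7.1 * -1.77 = -12.567
Total violation = 14.8701 + 3.76 + 12.567 = 31.1971


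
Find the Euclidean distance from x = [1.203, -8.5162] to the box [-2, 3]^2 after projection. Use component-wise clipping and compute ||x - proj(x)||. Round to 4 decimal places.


Project each component onto [-2, 3].
clip(1.203) = 1.203, clip(-8.5162) = -2.0
Projection = [1.203, -2.0]
Squared diffs: [0.0, 42.4609]
Distance = sqrt(42.4609) = 6.5162


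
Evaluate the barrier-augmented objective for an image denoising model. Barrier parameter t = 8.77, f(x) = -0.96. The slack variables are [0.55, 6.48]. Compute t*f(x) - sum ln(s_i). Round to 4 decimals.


Step 1: Compute log-barrier.
ln values: [-0.5978, 1.8687]
phi = -(-0.5978 + 1.8687) = -1.2709
Step 2: Compute augmented objective.
t*f(x) = 8.77*-0.96 = -8.4192
Total = -8.4192 - 1.2709 = -9.6901


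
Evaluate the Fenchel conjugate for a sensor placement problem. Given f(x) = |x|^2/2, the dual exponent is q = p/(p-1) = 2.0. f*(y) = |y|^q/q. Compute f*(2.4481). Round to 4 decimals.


The conjugate exponent q satisfies 1/p + 1/q = 1.
p = 2, so q = 2/(2 - 1) = 2.0
|y|^q = 2.4481^2.0 = 5.9932
f*(2.4481) = 5.9932 / 2.0 = 2.9966


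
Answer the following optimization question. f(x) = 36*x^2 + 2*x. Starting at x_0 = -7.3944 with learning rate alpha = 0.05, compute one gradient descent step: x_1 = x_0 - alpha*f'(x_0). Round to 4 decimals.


We compute the gradient at x_0 and apply the update.
f'(x) = 72*x + 2
f'(-7.3944) = 72*-7.3944 + 2 = -530.3968
x_1 = -7.3944 - 0.05*-530.3968 = 19.1254


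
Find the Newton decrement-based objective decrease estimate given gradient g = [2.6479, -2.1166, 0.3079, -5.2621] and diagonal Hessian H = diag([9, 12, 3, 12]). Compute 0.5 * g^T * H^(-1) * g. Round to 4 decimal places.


Step 1: H is diagonal, so H^(-1) * g = [0.2942, -0.1764, 0.1026, -0.4385].
Step 2: g^T H^(-1) g = sum_i g_i^2 / H_ii
  = (2.6479)^2/9 + (-2.1166)^2/12 + (0.3079)^2/3 + (-5.2621)^2/12
  = 0.779 + 0.3733 + 0.0316 + 2.3075 = 3.4915
Step 3: Objective decrease = 0.5 * g^T H^(-1) g = 1.7457


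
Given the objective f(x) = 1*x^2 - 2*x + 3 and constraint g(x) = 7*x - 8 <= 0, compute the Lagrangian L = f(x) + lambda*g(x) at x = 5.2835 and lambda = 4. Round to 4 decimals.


Step 1: Evaluate f(x).
f(5.2835) = 1*5.2835^2 - 2*5.2835 + 3 = 20.3484
Step 2: Evaluate g(x).
g(5.2835) = 7*5.2835 - 8 = 28.9845
Step 3: Compute Lagrangian.
L = 20.3484 + 4*28.9845 = 136.2864


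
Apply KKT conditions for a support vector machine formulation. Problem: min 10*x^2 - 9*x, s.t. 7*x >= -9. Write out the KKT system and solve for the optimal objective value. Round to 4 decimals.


Step 1: Try lambda = 0 (constraint inactive).
Stationarity: 2*10*x - 9 = 0
x* = 9/(2*10) = 0.45
Check constraint: 7*0.45 = 3.15 >= -9 -- satisfied.
Step 2: Compute optimal value.
f(x*) = 10*0.45^2 - 9*0.45 = -2.025


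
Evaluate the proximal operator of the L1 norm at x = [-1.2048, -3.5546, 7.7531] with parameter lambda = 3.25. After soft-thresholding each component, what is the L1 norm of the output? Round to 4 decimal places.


Soft-thresholding with lambda = 3.25:
prox(-1.2048) = sign(-1.2048)*max(|-1.2048| - 3.25, 0) = 0.0
prox(-3.5546) = sign(-3.5546)*max(|-3.5546| - 3.25, 0) = -0.3046
prox(7.7531) = sign(7.7531)*max(|7.7531| - 3.25, 0) = 4.5031
prox(x) = [0.0, -0.3046, 4.5031]
||prox(x)||_1 = 0.0 + 0.3046 + 4.5031 = 4.8077


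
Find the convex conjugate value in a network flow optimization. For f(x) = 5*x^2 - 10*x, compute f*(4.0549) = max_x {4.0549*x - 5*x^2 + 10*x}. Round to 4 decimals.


f*(y) = sup_x {y*x - a*x^2 - b*x} = sup_x {(y-b)*x - a*x^2}
FOC: (y - b) - 2a*x = 0 => x* = (y - b)/(2a)
x* = (4.0549 + 10)/(2*5) = 1.4055
f*(4.0549) = (y-b)^2/(4a) = (4.0549 + 10)^2/(4*5)
= 197.5402/20 = 9.877


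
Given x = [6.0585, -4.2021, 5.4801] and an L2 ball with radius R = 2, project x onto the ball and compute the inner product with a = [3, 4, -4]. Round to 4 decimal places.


Step 1: Compute ||x|| (intermediates to 6 decimals).
||x|| = sqrt(6.0585^2 + (-4.2021)^2 + 5.4801^2) = 9.186651
Step 2: Project.
Since ||x|| > R, scale = R/||x|| = 2/9.186651 = 0.217707, proj(x) = scale * x
proj(x) = [1.318978, -0.914827, 1.193056]
Step 3: Dot product.
a^T * proj(x) = 3*1.318978 + 4*(-0.914827) - 4*1.193056 = -4.4746


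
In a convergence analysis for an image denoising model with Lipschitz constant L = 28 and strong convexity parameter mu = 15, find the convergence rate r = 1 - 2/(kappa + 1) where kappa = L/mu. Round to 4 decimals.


Step 1: Compute the condition number.
kappa = L/mu = 28/15 = 1.8667
Step 2: Compute the convergence rate.
r = 1 - 2/(kappa + 1) = 1 - 2*mu/(L + mu) = (L - mu)/(L + mu) = 13/43 = 0.3023


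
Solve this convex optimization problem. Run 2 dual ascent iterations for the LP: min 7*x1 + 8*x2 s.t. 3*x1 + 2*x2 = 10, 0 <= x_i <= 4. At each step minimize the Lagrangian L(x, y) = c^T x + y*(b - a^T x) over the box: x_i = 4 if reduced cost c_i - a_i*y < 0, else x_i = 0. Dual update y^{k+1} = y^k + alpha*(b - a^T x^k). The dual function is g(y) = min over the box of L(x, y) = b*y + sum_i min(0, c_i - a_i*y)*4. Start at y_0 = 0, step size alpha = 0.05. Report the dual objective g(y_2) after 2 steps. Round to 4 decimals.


Dual ascent for LP: min 7*x1 + 8*x2, 3*x1 + 2*x2 = 10, 0 <= x_i <= 4
Step 1: y^k = 0.0, reduced costs: (7.0, 8.0)
  x^k = (0.0, 0.0), subgradient = b - a^T x = 10.0
  y^{k+1} = 0.0 + 0.05*10.0 = 0.5
Step 2: y^k = 0.5, reduced costs: (5.5, 7.0)
  x^k = (0.0, 0.0), subgradient = b - a^T x = 10.0
  y^{k+1} = 0.5 + 0.05*10.0 = 1.0
Dual objective at y_2 = 1.0: reduced costs (4.0, 6.0), box minimizer x = (0.0, 0.0)
g(y_2) = b*y + (c1 - a1*y)*x1 + (c2 - a2*y)*x2 = 10*1.0 + 4.0*0.0 + 6.0*0.0 = 10.0 + 0.0 + 0.0 = 10.0


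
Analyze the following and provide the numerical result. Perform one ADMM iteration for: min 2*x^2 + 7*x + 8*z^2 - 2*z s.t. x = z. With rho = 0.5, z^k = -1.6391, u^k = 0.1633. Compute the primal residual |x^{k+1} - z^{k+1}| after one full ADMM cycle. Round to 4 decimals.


ADMM iteration with rho = 0.5, z^k = -1.6391, u^k = 0.1633
Step 1: x-update.
Minimize 2*x^2 + 7*x + (0.5/2)*(x + 1.6391 + 0.1633)^2
FOC: (2*2 + 0.5)*x = -7 + 0.5*(-1.6391 - 0.1633)
x^{k+1} = -1.7558
Step 2: z-update.
Minimize 8*z^2 - 2*z + (0.5/2)*(-1.7558 - z + 0.1633)^2
FOC: (2*8 + 0.5)*z = 2 + 0.5*(-1.7558 + 0.1633)
z^{k+1} = 0.073
Step 3: u-update.
u^{k+1} = 0.1633 - 1.7558 - 0.073 = -1.6655
Step 4: Primal residual = |-1.7558 - 0.073| = 1.8288


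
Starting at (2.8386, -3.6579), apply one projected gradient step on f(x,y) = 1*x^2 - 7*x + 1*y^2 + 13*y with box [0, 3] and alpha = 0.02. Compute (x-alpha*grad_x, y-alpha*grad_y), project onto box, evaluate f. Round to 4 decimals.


Step 1: Compute gradient at (2.8386, -3.6579).
grad_x = 2*1*2.8386 - 7 = -1.3228
grad_y = 2*1*-3.6579 + 13 = 5.6842
Step 2: Gradient step.
x_raw = 2.8386 - 0.02*-1.3228 = 2.8651
y_raw = -3.6579 - 0.02*5.6842 = -3.7716
Step 3: Project onto [0, 3].
x_proj = clip(2.8651) = 2.8651
y_proj = clip(-3.7716) = 0.0
Step 4: Evaluate f.
f(2.8651, 0.0) = -11.8468


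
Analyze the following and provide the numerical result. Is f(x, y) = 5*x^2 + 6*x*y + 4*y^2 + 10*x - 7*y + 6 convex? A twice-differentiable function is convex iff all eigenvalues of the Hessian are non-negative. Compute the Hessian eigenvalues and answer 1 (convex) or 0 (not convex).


The Hessian of f(x,y) = 5*x^2 + 6*x*y + 4*y^2 + 10*x - 7*y + 6 is:
H = [[10, 6], [6, 8]]
Trace = 10 + 8 = 18
Determinant = 10*8 - (6)^2 = 44
Discriminant = (18)^2 - 4*44 = 148.0
Eigenvalues: lambda_1 = 2.9172, lambda_2 = 15.0828
The function is convex.

1


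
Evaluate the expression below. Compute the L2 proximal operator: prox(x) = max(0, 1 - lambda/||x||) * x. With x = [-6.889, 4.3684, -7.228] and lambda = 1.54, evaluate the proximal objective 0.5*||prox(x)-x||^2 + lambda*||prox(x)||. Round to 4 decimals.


Step 1: Compute ||x||.
||x|| = 10.8989
Step 2: Compute scaling factor.
scale = max(0, 1 - 1.54/10.8989) = 0.8587
Step 3: prox(x) = [-5.9156, 3.7511, -6.2067]
||prox(x)|| = 9.3589
Step 4: Proximal objective.
0.5*||prox-x||^2 = 1.1858
lambda*||prox|| = 14.4127
Total = 15.5984


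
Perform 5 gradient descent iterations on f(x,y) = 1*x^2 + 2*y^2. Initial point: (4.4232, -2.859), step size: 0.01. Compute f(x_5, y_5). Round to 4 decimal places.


Gradient descent on f(x,y) = 1*x^2 + 2*y^2.
Starting point: (4.4232, -2.859), alpha = 0.01
Step 1: grad_x = 2*1*4.4232 = 8.8464, grad_y = 2*2*-2.859 = -11.436
  x_1 = 4.4232 - 0.01*8.8464 = 4.3347
  y_1 = -2.859 - 0.01*-11.436 = -2.7446
Step 2: grad_x = 2*1*4.3347 = 8.6695, grad_y = 2*2*-2.7446 = -10.9786
  x_2 = 4.3347 - 0.01*8.6695 = 4.248
  y_2 = -2.7446 - 0.01*-10.9786 = -2.6349
Step 3: grad_x = 2*1*4.248 = 8.4961, grad_y = 2*2*-2.6349 = -10.5394
  x_3 = 4.248 - 0.01*8.4961 = 4.1631
  y_3 = -2.6349 - 0.01*-10.5394 = -2.5295
Step 4: grad_x = 2*1*4.1631 = 8.3262, grad_y = 2*2*-2.5295 = -10.1178
  x_4 = 4.1631 - 0.01*8.3262 = 4.0798
  y_4 = -2.5295 - 0.01*-10.1178 = -2.4283
Step 5: grad_x = 2*1*4.0798 = 8.1596, grad_y = 2*2*-2.4283 = -9.7131
  x_5 = 4.0798 - 0.01*8.1596 = 3.9982
  y_5 = -2.4283 - 0.01*-9.7131 = -2.3312
f(3.9982, -2.3312) = 1*3.9982^2 + 2*(-2.3312)^2 = 26.8543


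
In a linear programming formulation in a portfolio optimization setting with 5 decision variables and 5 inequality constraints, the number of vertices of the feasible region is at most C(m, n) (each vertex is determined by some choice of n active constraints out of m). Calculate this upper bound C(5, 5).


Each vertex corresponds to some choice of n active constraints out of m, so the number of vertices is at most C(m, n) = m! / (n!(m-n)!).
m = 5, n = 5
Numerator: 5 * 4 * 3 * 2 * 1
Denominator: 5! = 120
C(5, 5) = 1


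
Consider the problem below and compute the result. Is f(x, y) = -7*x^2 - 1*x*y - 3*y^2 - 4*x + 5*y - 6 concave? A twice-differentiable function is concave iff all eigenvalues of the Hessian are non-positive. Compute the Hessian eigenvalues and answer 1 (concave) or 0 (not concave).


The Hessian of f(x,y) = -7*x^2 - 1*x*y - 3*y^2 - 4*x + 5*y - 6 is:
H = [[-14, -1], [-1, -6]]
Trace = -14 - 6 = -20
Determinant = -14*-6 - (-1)^2 = 83
Discriminant = (-20)^2 - 4*83 = 68.0
Eigenvalues: lambda_1 = -14.1231, lambda_2 = -5.8769
The function is concave.

1


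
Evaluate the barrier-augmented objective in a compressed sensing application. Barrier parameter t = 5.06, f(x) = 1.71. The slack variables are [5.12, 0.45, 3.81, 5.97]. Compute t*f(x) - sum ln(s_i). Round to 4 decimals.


Step 1: Compute log-barrier.
ln values: [1.6332, -0.7985, 1.3376, 1.7867]
phi = -(1.6332 - 0.7985 + 1.3376 + 1.7867) = -3.959
Step 2: Compute augmented objective.
t*f(x) = 5.06*1.71 = 8.6526
Total = 8.6526 - 3.959 = 4.6936


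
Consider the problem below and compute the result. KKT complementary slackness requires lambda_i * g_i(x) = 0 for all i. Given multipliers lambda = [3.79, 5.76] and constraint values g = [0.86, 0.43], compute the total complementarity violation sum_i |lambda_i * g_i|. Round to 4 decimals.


KKT complementary slackness check:
lambda_1 * g_1 = 3.79 * 0.86 = 3.2594
lambda_2 * g_2 = 5.76 * 0.43 = 2.4768
Total violation = 3.2594 + 2.4768 = 5.7362


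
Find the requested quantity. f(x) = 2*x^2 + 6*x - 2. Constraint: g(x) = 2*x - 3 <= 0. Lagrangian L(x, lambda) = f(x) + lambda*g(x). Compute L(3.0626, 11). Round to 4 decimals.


Step 1: Evaluate f(x).
f(3.0626) = 2*3.0626^2 + 6*3.0626 - 2 = 35.1346
Step 2: Evaluate g(x).
g(3.0626) = 2*3.0626 - 3 = 3.1252
Step 3: Compute Lagrangian.
L = 35.1346 + 11*3.1252 = 69.5118


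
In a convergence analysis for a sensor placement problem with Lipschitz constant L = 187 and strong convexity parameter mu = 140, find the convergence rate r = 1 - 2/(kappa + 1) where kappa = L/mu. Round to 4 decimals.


Step 1: Compute the condition number.
kappa = L/mu = 187/140 = 1.3357
Step 2: Compute the convergence rate.
r = 1 - 2/(kappa + 1) = 1 - 2*mu/(L + mu) = (L - mu)/(L + mu) = 47/327 = 0.1437
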